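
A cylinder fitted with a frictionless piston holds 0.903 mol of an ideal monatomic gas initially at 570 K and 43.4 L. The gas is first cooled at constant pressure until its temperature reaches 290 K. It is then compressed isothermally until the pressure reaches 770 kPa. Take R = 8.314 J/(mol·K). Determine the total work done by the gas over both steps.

-6580 J

P₁ = nRT₁/V₁ = 0.903×8.314×570/43.4 = 98.6 kPa.
Step 1 — Isobaric: P stays 98.6 kPa; V/T = const ⇒ T₂ = 290 K, V₂ = 22.1 L.
W = PΔV = 98.6×(22.1−43.4) kPa·L = -2100 J.
ΔU = nCvΔT = 0.903×12.5×(290−570) = -3150 J.
Q = ΔU + W = nCpΔT = -5260 J.
State after step 1: P = 98.6 kPa, V = 22.1 L, T = 290 K.
Step 2 — Isothermal: T stays 290 K; PV = const ⇒ V₂ = 2.83 L, P₂ = 770 kPa.
ΔU = 0 (ideal gas, T constant).
W = nRT ln(V₂/V₁) = 0.903×8.314×290×ln(0.128) = -4470 J.
Q = ΔU + W = -4470 J.
Net over both steps: W = -6580 J, Q = -9730 J, ΔU = -3150 J.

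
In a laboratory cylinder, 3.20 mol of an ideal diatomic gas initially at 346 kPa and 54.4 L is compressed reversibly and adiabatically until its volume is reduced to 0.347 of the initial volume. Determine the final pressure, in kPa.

T₁ = P₁V₁/(nR) = 346×54.4/(3.20×8.314) = 707 K.
Adiabatic: TV^(γ−1) = const ⇒ T₂ = 707×(2.88)^0.400 = 1080 K; PV^γ = const ⇒ P₂ = 1520 kPa.

1520 kPa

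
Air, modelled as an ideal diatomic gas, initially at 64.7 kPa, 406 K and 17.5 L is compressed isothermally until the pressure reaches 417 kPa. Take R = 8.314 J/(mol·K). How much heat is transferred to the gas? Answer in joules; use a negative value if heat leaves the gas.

n = P₁V₁/(RT₁) = 64.7×17.5/(8.314×406) = 0.335 mol.
Isothermal: T stays 406 K; PV = const ⇒ V₂ = 2.72 L, P₂ = 417 kPa.
ΔU = 0 (ideal gas, T constant).
W = nRT ln(V₂/V₁) = 0.335×8.314×406×ln(0.155) = -2110 J.
Q = ΔU + W = -2110 J.

-2110 J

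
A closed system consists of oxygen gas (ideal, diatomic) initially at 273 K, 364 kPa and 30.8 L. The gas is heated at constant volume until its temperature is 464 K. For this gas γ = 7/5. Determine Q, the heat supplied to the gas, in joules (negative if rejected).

n = P₁V₁/(RT₁) = 364×30.8/(8.314×273) = 4.94 mol.
Isochoric: V stays 30.8 L; P/T = const ⇒ T₂ = 464 K, P₂ = 619 kPa.
W = 0 (no volume change).
ΔU = nCvΔT = 4.94×20.8×(464−273) = 19600 J.
Q = ΔU = 19600 J.

19600 J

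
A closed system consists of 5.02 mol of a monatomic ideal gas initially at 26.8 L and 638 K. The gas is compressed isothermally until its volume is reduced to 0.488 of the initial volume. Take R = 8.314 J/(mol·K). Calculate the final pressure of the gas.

P₁ = nRT₁/V₁ = 5.02×8.314×638/26.8 = 994 kPa.
Isothermal: T stays 638 K; PV = const ⇒ V₂ = 13.1 L, P₂ = 2040 kPa.

2040 kPa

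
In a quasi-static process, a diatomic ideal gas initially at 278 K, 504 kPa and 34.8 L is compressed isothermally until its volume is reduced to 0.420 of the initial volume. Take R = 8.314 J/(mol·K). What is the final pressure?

1200 kPa

Isothermal: T stays 278 K; PV = const ⇒ V₂ = 14.6 L, P₂ = 1200 kPa.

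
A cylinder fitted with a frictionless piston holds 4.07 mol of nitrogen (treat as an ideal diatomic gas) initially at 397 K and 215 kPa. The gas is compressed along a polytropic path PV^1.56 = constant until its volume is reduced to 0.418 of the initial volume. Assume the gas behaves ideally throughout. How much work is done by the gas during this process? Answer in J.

-15100 J

V₁ = nRT₁/P₁ = 4.07×8.314×397/215 = 62.5 L.
Polytropic n=1.56: T₂ = T₁(V₁/V₂)^(n−1) = 397×(2.39)^0.56 = 647 K; P₂ = P₁(V₁/V₂)^n = 838 kPa.
W = (P₁V₁−P₂V₂)/(n−1) = (215×62.5−838×26.1)/0.56 = -15100 J.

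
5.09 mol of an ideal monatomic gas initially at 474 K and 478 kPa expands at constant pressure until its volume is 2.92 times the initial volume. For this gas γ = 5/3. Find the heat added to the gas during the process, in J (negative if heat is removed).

V₁ = nRT₁/P₁ = 5.09×8.314×474/478 = 42.0 L.
Isobaric: P stays 478 kPa; V/T = const ⇒ T₂ = 1380 K, V₂ = 123 L.
W = PΔV = 478×(123−42.0) kPa·L = 38500 J.
ΔU = nCvΔT = 5.09×12.5×(1380−474) = 57800 J.
Q = ΔU + W = nCpΔT = 96300 J.

96300 J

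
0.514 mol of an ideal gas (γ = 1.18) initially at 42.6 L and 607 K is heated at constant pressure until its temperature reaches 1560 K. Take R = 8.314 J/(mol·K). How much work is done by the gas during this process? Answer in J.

4070 J

P₁ = nRT₁/V₁ = 0.514×8.314×607/42.6 = 60.9 kPa.
Isobaric: P stays 60.9 kPa; V/T = const ⇒ T₂ = 1560 K, V₂ = 109 L.
W = PΔV = 60.9×(109−42.6) kPa·L = 4070 J.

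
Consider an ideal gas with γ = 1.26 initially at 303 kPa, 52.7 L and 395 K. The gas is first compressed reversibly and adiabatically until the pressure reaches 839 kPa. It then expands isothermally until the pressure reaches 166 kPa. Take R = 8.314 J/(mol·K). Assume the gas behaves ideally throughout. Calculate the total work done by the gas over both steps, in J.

17600 J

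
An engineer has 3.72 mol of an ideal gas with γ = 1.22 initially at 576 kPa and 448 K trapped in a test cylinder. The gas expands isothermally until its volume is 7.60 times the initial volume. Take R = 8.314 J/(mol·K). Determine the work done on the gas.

-28100 J

V₁ = nRT₁/P₁ = 3.72×8.314×448/576 = 24.1 L.
Isothermal: T stays 448 K; PV = const ⇒ V₂ = 183 L, P₂ = 75.8 kPa.
W = nRT ln(V₂/V₁) = 3.72×8.314×448×ln(7.60) = 28100 J.
Work done on the gas = −W_by = -28100 J.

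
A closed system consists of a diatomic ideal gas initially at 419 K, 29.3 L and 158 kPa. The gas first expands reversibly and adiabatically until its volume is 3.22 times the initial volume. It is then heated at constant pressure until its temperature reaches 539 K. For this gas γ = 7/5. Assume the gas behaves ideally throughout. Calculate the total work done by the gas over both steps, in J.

7380 J

n = P₁V₁/(RT₁) = 158×29.3/(8.314×419) = 1.33 mol.
Step 1 — Adiabatic: TV^(γ−1) = const ⇒ T₂ = 419×(0.311)^0.400 = 262 K; PV^γ = const ⇒ P₂ = 30.7 kPa.
ΔU = nCvΔT = 1.33×20.8×(262−419) = -4320 J.
Q = 0 for an adiabatic process, so W = −ΔU = 4320 J.
State after step 1: P = 30.7 kPa, V = 94.3 L, T = 262 K.
Step 2 — Isobaric: P stays 30.7 kPa; V/T = const ⇒ T₂ = 539 K, V₂ = 194 L.
W = PΔV = 30.7×(194−94.3) kPa·L = 3060 J.
ΔU = nCvΔT = 1.33×20.8×(539−262) = 7640 J.
Q = ΔU + W = nCpΔT = 10700 J.
Net over both steps: W = 7380 J, Q = 10700 J, ΔU = 3310 J.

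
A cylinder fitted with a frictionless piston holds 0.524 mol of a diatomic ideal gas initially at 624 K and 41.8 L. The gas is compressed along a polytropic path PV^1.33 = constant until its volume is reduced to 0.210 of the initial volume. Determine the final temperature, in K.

P₁ = nRT₁/V₁ = 0.524×8.314×624/41.8 = 65.0 kPa.
Polytropic n=1.33: T₂ = T₁(V₁/V₂)^(n−1) = 624×(4.76)^0.33 = 1040 K; P₂ = P₁(V₁/V₂)^n = 518 kPa.

1040 K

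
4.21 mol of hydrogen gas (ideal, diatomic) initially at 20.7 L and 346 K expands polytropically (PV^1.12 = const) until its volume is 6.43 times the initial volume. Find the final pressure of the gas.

72.8 kPa

P₁ = nRT₁/V₁ = 4.21×8.314×346/20.7 = 585 kPa.
Polytropic n=1.12: T₂ = T₁(V₁/V₂)^(n−1) = 346×(0.156)^0.12 = 277 K; P₂ = P₁(V₁/V₂)^n = 72.8 kPa.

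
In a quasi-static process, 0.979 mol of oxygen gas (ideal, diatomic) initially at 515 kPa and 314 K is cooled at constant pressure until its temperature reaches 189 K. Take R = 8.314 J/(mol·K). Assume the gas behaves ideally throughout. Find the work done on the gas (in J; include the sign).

V₁ = nRT₁/P₁ = 0.979×8.314×314/515 = 4.96 L.
Isobaric: P stays 515 kPa; V/T = const ⇒ T₂ = 189 K, V₂ = 2.99 L.
W = PΔV = 515×(2.99−4.96) kPa·L = -1020 J.
Work done on the gas = −W_by = 1020 J.

1020 J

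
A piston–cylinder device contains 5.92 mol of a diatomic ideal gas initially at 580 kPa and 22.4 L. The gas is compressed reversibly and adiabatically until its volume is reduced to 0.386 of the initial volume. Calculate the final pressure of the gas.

T₁ = P₁V₁/(nR) = 580×22.4/(5.92×8.314) = 264 K.
Adiabatic: TV^(γ−1) = const ⇒ T₂ = 264×(2.59)^0.400 = 386 K; PV^γ = const ⇒ P₂ = 2200 kPa.

2200 kPa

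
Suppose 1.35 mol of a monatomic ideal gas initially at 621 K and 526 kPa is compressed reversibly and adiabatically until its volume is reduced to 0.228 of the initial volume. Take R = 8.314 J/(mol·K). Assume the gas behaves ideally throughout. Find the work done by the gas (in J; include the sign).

-17600 J

V₁ = nRT₁/P₁ = 1.35×8.314×621/526 = 13.3 L.
Adiabatic: TV^(γ−1) = const ⇒ T₂ = 621×(4.39)^0.667 = 1660 K; PV^γ = const ⇒ P₂ = 6180 kPa.
ΔU = nCvΔT = 1.35×12.5×(1660−621) = 17600 J.
Q = 0 for an adiabatic process, so W = −ΔU = -17600 J.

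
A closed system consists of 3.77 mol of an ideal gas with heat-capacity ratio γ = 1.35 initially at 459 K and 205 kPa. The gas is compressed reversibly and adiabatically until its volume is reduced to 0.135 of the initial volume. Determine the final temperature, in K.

V₁ = nRT₁/P₁ = 3.77×8.314×459/205 = 70.2 L.
Adiabatic: TV^(γ−1) = const ⇒ T₂ = 459×(7.41)^0.350 = 925 K; PV^γ = const ⇒ P₂ = 3060 kPa.

925 K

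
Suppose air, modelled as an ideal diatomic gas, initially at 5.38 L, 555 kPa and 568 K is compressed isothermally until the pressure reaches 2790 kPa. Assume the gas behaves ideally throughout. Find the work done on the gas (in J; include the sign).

n = P₁V₁/(RT₁) = 555×5.38/(8.314×568) = 0.632 mol.
Isothermal: T stays 568 K; PV = const ⇒ V₂ = 1.07 L, P₂ = 2790 kPa.
W = nRT ln(V₂/V₁) = 0.632×8.314×568×ln(0.199) = -4820 J.
Work done on the gas = −W_by = 4820 J.

4820 J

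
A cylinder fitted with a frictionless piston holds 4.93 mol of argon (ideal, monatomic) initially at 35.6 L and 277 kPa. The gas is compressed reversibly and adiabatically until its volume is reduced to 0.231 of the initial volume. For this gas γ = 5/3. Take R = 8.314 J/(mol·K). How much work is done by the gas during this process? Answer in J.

-24500 J

T₁ = P₁V₁/(nR) = 277×35.6/(4.93×8.314) = 241 K.
Adiabatic: TV^(γ−1) = const ⇒ T₂ = 241×(4.33)^0.667 = 639 K; PV^γ = const ⇒ P₂ = 3190 kPa.
ΔU = nCvΔT = 4.93×12.5×(639−241) = 24500 J.
Q = 0 for an adiabatic process, so W = −ΔU = -24500 J.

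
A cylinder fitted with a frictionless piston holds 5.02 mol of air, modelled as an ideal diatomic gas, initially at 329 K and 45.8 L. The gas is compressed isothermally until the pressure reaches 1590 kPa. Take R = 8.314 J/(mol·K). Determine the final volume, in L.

P₁ = nRT₁/V₁ = 5.02×8.314×329/45.8 = 300 kPa.
Isothermal: T stays 329 K; PV = const ⇒ V₂ = 8.64 L, P₂ = 1590 kPa.

8.64 L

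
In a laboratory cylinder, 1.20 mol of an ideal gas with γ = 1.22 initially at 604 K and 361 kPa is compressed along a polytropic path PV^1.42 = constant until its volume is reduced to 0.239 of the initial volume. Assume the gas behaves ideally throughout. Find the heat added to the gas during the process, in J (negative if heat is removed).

10800 J

V₁ = nRT₁/P₁ = 1.20×8.314×604/361 = 16.7 L.
Polytropic n=1.42: T₂ = T₁(V₁/V₂)^(n−1) = 604×(4.18)^0.42 = 1100 K; P₂ = P₁(V₁/V₂)^n = 2760 kPa.
W = (P₁V₁−P₂V₂)/(n−1) = (361×16.7−2760×3.99)/0.42 = -11800 J.
ΔU = nCvΔT = 1.20×37.8×(1100−604) = 22600 J.
Q = ΔU + W = 10800 J.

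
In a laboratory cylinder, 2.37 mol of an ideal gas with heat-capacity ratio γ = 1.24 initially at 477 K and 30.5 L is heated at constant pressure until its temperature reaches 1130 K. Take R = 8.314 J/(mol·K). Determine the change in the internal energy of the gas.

53600 J

P₁ = nRT₁/V₁ = 2.37×8.314×477/30.5 = 308 kPa.
Isobaric: P stays 308 kPa; V/T = const ⇒ T₂ = 1130 K, V₂ = 72.3 L.
For an ideal gas ΔU = nCvΔT with Cv = R/(γ−1) = 34.6 J/(mol·K).
ΔU = 2.37×34.6×(1130−477) = 53600 J.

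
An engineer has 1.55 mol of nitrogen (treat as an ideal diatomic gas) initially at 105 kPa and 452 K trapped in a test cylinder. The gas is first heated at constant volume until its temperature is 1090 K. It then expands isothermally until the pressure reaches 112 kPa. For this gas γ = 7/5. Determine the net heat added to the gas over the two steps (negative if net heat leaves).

V₁ = nRT₁/P₁ = 1.55×8.314×452/105 = 55.5 L.
Step 1 — Isochoric: V stays 55.5 L; P/T = const ⇒ T₂ = 1090 K, P₂ = 253 kPa.
W = 0 (no volume change).
ΔU = nCvΔT = 1.55×20.8×(1090−452) = 20600 J.
Q = ΔU = 20600 J.
State after step 1: P = 253 kPa, V = 55.5 L, T = 1090 K.
Step 2 — Isothermal: T stays 1090 K; PV = const ⇒ V₂ = 125 L, P₂ = 112 kPa.
ΔU = 0 (ideal gas, T constant).
W = nRT ln(V₂/V₁) = 1.55×8.314×1090×ln(2.26) = 11500 J.
Q = ΔU + W = 11500 J.
Net over both steps: W = 11500 J, Q = 32000 J, ΔU = 20600 J.

32000 J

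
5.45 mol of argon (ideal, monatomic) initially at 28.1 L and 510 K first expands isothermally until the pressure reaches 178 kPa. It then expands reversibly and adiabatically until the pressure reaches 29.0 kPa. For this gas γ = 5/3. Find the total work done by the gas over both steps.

53300 J

P₁ = nRT₁/V₁ = 5.45×8.314×510/28.1 = 822 kPa.
Step 1 — Isothermal: T stays 510 K; PV = const ⇒ V₂ = 130 L, P₂ = 178 kPa.
ΔU = 0 (ideal gas, T constant).
W = nRT ln(V₂/V₁) = 5.45×8.314×510×ln(4.62) = 35400 J.
Q = ΔU + W = 35400 J.
State after step 1: P = 178 kPa, V = 130 L, T = 510 K.
Step 2 — Adiabatic: T₂/T₁ = (P₂/P₁)^((γ−1)/γ) ⇒ T₂ = 510×(0.163)^0.400 = 247 K; V₂ = 386 L.
ΔU = nCvΔT = 5.45×12.5×(247−510) = -17900 J.
Q = 0 for an adiabatic process, so W = −ΔU = 17900 J.
Net over both steps: W = 53300 J, Q = 35400 J, ΔU = -17900 J.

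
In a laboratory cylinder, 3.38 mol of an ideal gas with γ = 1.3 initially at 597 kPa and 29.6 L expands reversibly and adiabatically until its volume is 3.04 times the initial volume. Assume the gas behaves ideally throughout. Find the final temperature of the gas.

450 K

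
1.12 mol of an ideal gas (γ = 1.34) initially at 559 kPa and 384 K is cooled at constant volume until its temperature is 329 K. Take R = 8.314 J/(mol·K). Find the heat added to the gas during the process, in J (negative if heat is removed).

-1510 J

V₁ = nRT₁/P₁ = 1.12×8.314×384/559 = 6.40 L.
Isochoric: V stays 6.40 L; P/T = const ⇒ T₂ = 329 K, P₂ = 479 kPa.
W = 0 (no volume change).
ΔU = nCvΔT = 1.12×24.5×(329−384) = -1510 J.
Q = ΔU = -1510 J.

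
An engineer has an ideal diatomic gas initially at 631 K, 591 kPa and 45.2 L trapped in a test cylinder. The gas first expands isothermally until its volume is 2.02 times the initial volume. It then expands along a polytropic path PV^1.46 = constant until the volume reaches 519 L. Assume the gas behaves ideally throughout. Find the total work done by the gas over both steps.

50700 J

n = P₁V₁/(RT₁) = 591×45.2/(8.314×631) = 5.09 mol.
Step 1 — Isothermal: T stays 631 K; PV = const ⇒ V₂ = 91.3 L, P₂ = 293 kPa.
ΔU = 0 (ideal gas, T constant).
W = nRT ln(V₂/V₁) = 5.09×8.314×631×ln(2.02) = 18800 J.
Q = ΔU + W = 18800 J.
State after step 1: P = 293 kPa, V = 91.3 L, T = 631 K.
Step 2 — Polytropic n=1.46: T₂ = T₁(V₁/V₂)^(n−1) = 631×(0.176)^0.46 = 284 K; P₂ = P₁(V₁/V₂)^n = 23.1 kPa.
W = (P₁V₁−P₂V₂)/(n−1) = (293×91.3−23.1×519)/0.46 = 32000 J.
ΔU = nCvΔT = 5.09×20.8×(284−631) = -36800 J.
Q = ΔU + W = -4790 J.
Net over both steps: W = 50700 J, Q = 14000 J, ΔU = -36800 J.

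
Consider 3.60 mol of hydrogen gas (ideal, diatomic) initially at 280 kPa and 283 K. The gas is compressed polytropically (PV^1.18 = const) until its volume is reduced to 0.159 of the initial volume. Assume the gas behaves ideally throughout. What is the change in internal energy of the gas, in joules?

8310 J

V₁ = nRT₁/P₁ = 3.60×8.314×283/280 = 30.3 L.
Polytropic n=1.18: T₂ = T₁(V₁/V₂)^(n−1) = 283×(6.29)^0.18 = 394 K; P₂ = P₁(V₁/V₂)^n = 2450 kPa.
For an ideal gas ΔU = nCvΔT with Cv = (5/2)R = 20.8 J/(mol·K).
ΔU = 3.60×20.8×(394−283) = 8310 J.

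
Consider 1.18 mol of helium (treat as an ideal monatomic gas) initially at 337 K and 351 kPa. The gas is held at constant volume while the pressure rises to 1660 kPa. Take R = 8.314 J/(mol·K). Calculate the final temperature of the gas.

1590 K

V₁ = nRT₁/P₁ = 1.18×8.314×337/351 = 9.42 L.
Isochoric: V stays 9.42 L; P/T = const ⇒ T₂ = 1590 K, P₂ = 1660 kPa.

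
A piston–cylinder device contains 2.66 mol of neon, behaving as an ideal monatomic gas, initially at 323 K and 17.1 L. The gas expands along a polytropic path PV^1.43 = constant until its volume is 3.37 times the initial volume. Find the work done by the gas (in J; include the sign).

P₁ = nRT₁/V₁ = 2.66×8.314×323/17.1 = 418 kPa.
Polytropic n=1.43: T₂ = T₁(V₁/V₂)^(n−1) = 323×(0.297)^0.43 = 192 K; P₂ = P₁(V₁/V₂)^n = 73.5 kPa.
W = (P₁V₁−P₂V₂)/(n−1) = (418×17.1−73.5×57.6)/0.43 = 6760 J.

6760 J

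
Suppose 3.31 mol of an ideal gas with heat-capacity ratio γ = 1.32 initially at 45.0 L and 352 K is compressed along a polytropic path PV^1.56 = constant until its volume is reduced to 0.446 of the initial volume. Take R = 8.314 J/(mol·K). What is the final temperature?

553 K

P₁ = nRT₁/V₁ = 3.31×8.314×352/45.0 = 215 kPa.
Polytropic n=1.56: T₂ = T₁(V₁/V₂)^(n−1) = 352×(2.24)^0.56 = 553 K; P₂ = P₁(V₁/V₂)^n = 759 kPa.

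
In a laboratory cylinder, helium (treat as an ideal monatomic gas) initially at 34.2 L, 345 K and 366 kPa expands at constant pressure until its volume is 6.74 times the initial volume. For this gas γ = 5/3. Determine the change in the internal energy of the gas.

108000 J

n = P₁V₁/(RT₁) = 366×34.2/(8.314×345) = 4.36 mol.
Isobaric: P stays 366 kPa; V/T = const ⇒ T₂ = 2330 K, V₂ = 231 L.
For an ideal gas ΔU = nCvΔT with Cv = (3/2)R = 12.5 J/(mol·K).
ΔU = 4.36×12.5×(2330−345) = 108000 J.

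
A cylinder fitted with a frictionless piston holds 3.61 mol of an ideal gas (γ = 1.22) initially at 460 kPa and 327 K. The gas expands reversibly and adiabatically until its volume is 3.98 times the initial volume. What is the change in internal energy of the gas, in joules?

-11700 J

V₁ = nRT₁/P₁ = 3.61×8.314×327/460 = 21.3 L.
Adiabatic: TV^(γ−1) = const ⇒ T₂ = 327×(0.251)^0.220 = 241 K; PV^γ = const ⇒ P₂ = 85.3 kPa.
For an ideal gas ΔU = nCvΔT with Cv = R/(γ−1) = 37.8 J/(mol·K).
ΔU = 3.61×37.8×(241−327) = -11700 J.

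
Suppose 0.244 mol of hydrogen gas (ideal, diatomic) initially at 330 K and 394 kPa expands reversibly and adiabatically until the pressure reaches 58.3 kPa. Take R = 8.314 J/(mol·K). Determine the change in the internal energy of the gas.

V₁ = nRT₁/P₁ = 0.244×8.314×330/394 = 1.70 L.
Adiabatic: T₂/T₁ = (P₂/P₁)^((γ−1)/γ) ⇒ T₂ = 330×(0.148)^0.286 = 191 K; V₂ = 6.65 L.
For an ideal gas ΔU = nCvΔT with Cv = (5/2)R = 20.8 J/(mol·K).
ΔU = 0.244×20.8×(191−330) = -704 J.

-704 J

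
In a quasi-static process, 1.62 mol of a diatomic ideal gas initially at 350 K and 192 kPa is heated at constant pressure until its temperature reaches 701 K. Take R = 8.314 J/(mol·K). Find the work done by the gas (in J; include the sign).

V₁ = nRT₁/P₁ = 1.62×8.314×350/192 = 24.6 L.
Isobaric: P stays 192 kPa; V/T = const ⇒ T₂ = 701 K, V₂ = 49.2 L.
W = PΔV = 192×(49.2−24.6) kPa·L = 4730 J.

4730 J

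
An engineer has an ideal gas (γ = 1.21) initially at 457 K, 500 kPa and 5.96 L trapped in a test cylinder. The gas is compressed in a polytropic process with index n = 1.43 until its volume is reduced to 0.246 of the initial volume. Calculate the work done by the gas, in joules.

-5740 J

n = P₁V₁/(RT₁) = 500×5.96/(8.314×457) = 0.784 mol.
Polytropic n=1.43: T₂ = T₁(V₁/V₂)^(n−1) = 457×(4.07)^0.43 = 835 K; P₂ = P₁(V₁/V₂)^n = 3710 kPa.
W = (P₁V₁−P₂V₂)/(n−1) = (500×5.96−3710×1.47)/0.43 = -5740 J.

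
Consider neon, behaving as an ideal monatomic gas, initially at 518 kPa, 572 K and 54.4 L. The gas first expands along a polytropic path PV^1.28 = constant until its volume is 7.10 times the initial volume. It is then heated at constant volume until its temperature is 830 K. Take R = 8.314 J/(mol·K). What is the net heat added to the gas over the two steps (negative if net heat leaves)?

n = P₁V₁/(RT₁) = 518×54.4/(8.314×572) = 5.93 mol.
Step 1 — Polytropic n=1.28: T₂ = T₁(V₁/V₂)^(n−1) = 572×(0.141)^0.28 = 330 K; P₂ = P₁(V₁/V₂)^n = 42.1 kPa.
W = (P₁V₁−P₂V₂)/(n−1) = (518×54.4−42.1×386)/0.28 = 42500 J.
ΔU = nCvΔT = 5.93×12.5×(330−572) = -17900 J.
Q = ΔU + W = 24700 J.
State after step 1: P = 42.1 kPa, V = 386 L, T = 330 K.
Step 2 — Isochoric: V stays 386 L; P/T = const ⇒ T₂ = 830 K, P₂ = 106 kPa.
W = 0 (no volume change).
ΔU = nCvΔT = 5.93×12.5×(830−330) = 36900 J.
Q = ΔU = 36900 J.
Net over both steps: W = 42500 J, Q = 61600 J, ΔU = 19100 J.

61600 J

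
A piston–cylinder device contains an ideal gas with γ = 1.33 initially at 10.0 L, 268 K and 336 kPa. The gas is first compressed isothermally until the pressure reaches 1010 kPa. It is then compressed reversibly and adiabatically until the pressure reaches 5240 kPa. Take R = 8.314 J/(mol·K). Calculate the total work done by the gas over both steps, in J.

-8840 J

n = P₁V₁/(RT₁) = 336×10.0/(8.314×268) = 1.51 mol.
Step 1 — Isothermal: T stays 268 K; PV = const ⇒ V₂ = 3.33 L, P₂ = 1010 kPa.
ΔU = 0 (ideal gas, T constant).
W = nRT ln(V₂/V₁) = 1.51×8.314×268×ln(0.333) = -3700 J.
Q = ΔU + W = -3700 J.
State after step 1: P = 1010 kPa, V = 3.33 L, T = 268 K.
Step 2 — Adiabatic: T₂/T₁ = (P₂/P₁)^((γ−1)/γ) ⇒ T₂ = 268×(5.19)^0.248 = 403 K; V₂ = 0.965 L.
ΔU = nCvΔT = 1.51×25.2×(403−268) = 5140 J.
Q = 0 for an adiabatic process, so W = −ΔU = -5140 J.
Net over both steps: W = -8840 J, Q = -3700 J, ΔU = 5140 J.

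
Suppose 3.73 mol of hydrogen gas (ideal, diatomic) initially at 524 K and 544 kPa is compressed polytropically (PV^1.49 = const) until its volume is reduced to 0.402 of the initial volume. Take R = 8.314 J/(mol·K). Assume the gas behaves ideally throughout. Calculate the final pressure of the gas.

V₁ = nRT₁/P₁ = 3.73×8.314×524/544 = 29.9 L.
Polytropic n=1.49: T₂ = T₁(V₁/V₂)^(n−1) = 524×(2.49)^0.49 = 819 K; P₂ = P₁(V₁/V₂)^n = 2110 kPa.

2110 kPa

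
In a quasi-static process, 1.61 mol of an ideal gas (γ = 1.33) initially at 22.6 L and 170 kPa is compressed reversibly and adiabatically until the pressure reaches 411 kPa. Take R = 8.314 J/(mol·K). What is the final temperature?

T₁ = P₁V₁/(nR) = 170×22.6/(1.61×8.314) = 287 K.
Adiabatic: T₂/T₁ = (P₂/P₁)^((γ−1)/γ) ⇒ T₂ = 287×(2.42)^0.248 = 357 K; V₂ = 11.6 L.

357 K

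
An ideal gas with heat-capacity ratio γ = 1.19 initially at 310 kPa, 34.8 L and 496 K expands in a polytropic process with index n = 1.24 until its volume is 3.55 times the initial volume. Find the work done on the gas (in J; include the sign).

-11800 J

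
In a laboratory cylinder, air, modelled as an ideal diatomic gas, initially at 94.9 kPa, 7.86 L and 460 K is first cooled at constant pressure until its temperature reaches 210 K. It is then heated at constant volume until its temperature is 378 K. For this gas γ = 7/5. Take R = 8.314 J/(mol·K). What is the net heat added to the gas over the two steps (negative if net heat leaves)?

-738 J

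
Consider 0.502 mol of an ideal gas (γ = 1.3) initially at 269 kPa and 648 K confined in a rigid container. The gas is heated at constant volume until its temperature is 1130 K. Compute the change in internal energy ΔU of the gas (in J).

6710 J

V₁ = nRT₁/P₁ = 0.502×8.314×648/269 = 10.1 L.
Isochoric: V stays 10.1 L; P/T = const ⇒ T₂ = 1130 K, P₂ = 469 kPa.
For an ideal gas ΔU = nCvΔT with Cv = R/(γ−1) = 27.7 J/(mol·K).
ΔU = 0.502×27.7×(1130−648) = 6710 J.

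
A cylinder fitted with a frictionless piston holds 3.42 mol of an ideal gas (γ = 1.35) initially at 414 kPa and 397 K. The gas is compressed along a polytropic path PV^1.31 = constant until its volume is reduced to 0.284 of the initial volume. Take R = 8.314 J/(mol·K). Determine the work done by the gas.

V₁ = nRT₁/P₁ = 3.42×8.314×397/414 = 27.3 L.
Polytropic n=1.31: T₂ = T₁(V₁/V₂)^(n−1) = 397×(3.52)^0.31 = 586 K; P₂ = P₁(V₁/V₂)^n = 2150 kPa.
W = (P₁V₁−P₂V₂)/(n−1) = (414×27.3−2150×7.74)/0.31 = -17400 J.

-17400 J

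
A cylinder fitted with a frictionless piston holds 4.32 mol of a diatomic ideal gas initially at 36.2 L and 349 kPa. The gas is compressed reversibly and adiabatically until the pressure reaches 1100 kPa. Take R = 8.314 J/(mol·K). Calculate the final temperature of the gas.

T₁ = P₁V₁/(nR) = 349×36.2/(4.32×8.314) = 352 K.
Adiabatic: T₂/T₁ = (P₂/P₁)^((γ−1)/γ) ⇒ T₂ = 352×(3.15)^0.286 = 488 K; V₂ = 15.9 L.

488 K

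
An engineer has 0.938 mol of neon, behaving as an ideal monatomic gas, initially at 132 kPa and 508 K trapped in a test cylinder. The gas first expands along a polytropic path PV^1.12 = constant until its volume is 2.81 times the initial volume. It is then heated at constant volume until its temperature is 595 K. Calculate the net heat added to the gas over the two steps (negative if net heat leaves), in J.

4870 J

V₁ = nRT₁/P₁ = 0.938×8.314×508/132 = 30.0 L.
Step 1 — Polytropic n=1.12: T₂ = T₁(V₁/V₂)^(n−1) = 508×(0.356)^0.12 = 449 K; P₂ = P₁(V₁/V₂)^n = 41.5 kPa.
W = (P₁V₁−P₂V₂)/(n−1) = (132×30.0−41.5×84.3)/0.12 = 3850 J.
ΔU = nCvΔT = 0.938×12.5×(449−508) = -693 J.
Q = ΔU + W = 3160 J.
State after step 1: P = 41.5 kPa, V = 84.3 L, T = 449 K.
Step 2 — Isochoric: V stays 84.3 L; P/T = const ⇒ T₂ = 595 K, P₂ = 55.0 kPa.
W = 0 (no volume change).
ΔU = nCvΔT = 0.938×12.5×(595−449) = 1710 J.
Q = ΔU = 1710 J.
Net over both steps: W = 3850 J, Q = 4870 J, ΔU = 1020 J.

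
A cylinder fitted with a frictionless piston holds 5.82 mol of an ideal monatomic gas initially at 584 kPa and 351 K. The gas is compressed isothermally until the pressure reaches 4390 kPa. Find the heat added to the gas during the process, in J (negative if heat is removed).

-34300 J

V₁ = nRT₁/P₁ = 5.82×8.314×351/584 = 29.1 L.
Isothermal: T stays 351 K; PV = const ⇒ V₂ = 3.87 L, P₂ = 4390 kPa.
ΔU = 0 (ideal gas, T constant).
W = nRT ln(V₂/V₁) = 5.82×8.314×351×ln(0.133) = -34300 J.
Q = ΔU + W = -34300 J.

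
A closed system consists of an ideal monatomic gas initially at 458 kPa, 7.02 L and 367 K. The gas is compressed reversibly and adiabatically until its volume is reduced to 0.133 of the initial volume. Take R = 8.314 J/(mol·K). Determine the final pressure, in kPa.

Adiabatic: TV^(γ−1) = const ⇒ T₂ = 367×(7.52)^0.667 = 1410 K; PV^γ = const ⇒ P₂ = 13200 kPa.

13200 kPa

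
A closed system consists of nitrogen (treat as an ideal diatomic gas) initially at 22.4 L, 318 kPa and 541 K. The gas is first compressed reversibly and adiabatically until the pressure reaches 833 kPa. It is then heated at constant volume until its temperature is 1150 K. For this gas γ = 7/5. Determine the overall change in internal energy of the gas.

20000 J

n = P₁V₁/(RT₁) = 318×22.4/(8.314×541) = 1.58 mol.
Step 1 — Adiabatic: T₂/T₁ = (P₂/P₁)^((γ−1)/γ) ⇒ T₂ = 541×(2.62)^0.286 = 712 K; V₂ = 11.3 L.
ΔU = nCvΔT = 1.58×20.8×(712−541) = 5640 J.
Q = 0 for an adiabatic process, so W = −ΔU = -5640 J.
State after step 1: P = 833 kPa, V = 11.3 L, T = 712 K.
Step 2 — Isochoric: V stays 11.3 L; P/T = const ⇒ T₂ = 1150 K, P₂ = 1340 kPa.
W = 0 (no volume change).
ΔU = nCvΔT = 1.58×20.8×(1150−712) = 14400 J.
Q = ΔU = 14400 J.
Net over both steps: W = -5640 J, Q = 14400 J, ΔU = 20000 J.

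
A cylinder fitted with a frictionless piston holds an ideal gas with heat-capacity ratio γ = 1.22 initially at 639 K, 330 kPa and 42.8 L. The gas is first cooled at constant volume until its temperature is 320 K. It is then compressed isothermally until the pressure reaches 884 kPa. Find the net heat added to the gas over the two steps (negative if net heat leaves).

-43900 J

n = P₁V₁/(RT₁) = 330×42.8/(8.314×639) = 2.66 mol.
Step 1 — Isochoric: V stays 42.8 L; P/T = const ⇒ T₂ = 320 K, P₂ = 165 kPa.
W = 0 (no volume change).
ΔU = nCvΔT = 2.66×37.8×(320−639) = -32000 J.
Q = ΔU = -32000 J.
State after step 1: P = 165 kPa, V = 42.8 L, T = 320 K.
Step 2 — Isothermal: T stays 320 K; PV = const ⇒ V₂ = 8.00 L, P₂ = 884 kPa.
ΔU = 0 (ideal gas, T constant).
W = nRT ln(V₂/V₁) = 2.66×8.314×320×ln(0.187) = -11900 J.
Q = ΔU + W = -11900 J.
Net over both steps: W = -11900 J, Q = -43900 J, ΔU = -32000 J.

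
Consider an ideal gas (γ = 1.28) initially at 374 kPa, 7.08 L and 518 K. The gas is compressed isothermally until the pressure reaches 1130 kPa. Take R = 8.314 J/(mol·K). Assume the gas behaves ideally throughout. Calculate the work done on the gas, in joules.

n = P₁V₁/(RT₁) = 374×7.08/(8.314×518) = 0.615 mol.
Isothermal: T stays 518 K; PV = const ⇒ V₂ = 2.34 L, P₂ = 1130 kPa.
W = nRT ln(V₂/V₁) = 0.615×8.314×518×ln(0.331) = -2930 J.
Work done on the gas = −W_by = 2930 J.

2930 J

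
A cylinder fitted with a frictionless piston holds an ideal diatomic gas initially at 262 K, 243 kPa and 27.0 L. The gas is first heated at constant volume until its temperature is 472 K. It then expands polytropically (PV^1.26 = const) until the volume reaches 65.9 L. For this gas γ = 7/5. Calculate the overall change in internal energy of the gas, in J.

n = P₁V₁/(RT₁) = 243×27.0/(8.314×262) = 3.01 mol.
Step 1 — Isochoric: V stays 27.0 L; P/T = const ⇒ T₂ = 472 K, P₂ = 438 kPa.
W = 0 (no volume change).
ΔU = nCvΔT = 3.01×20.8×(472−262) = 13100 J.
Q = ΔU = 13100 J.
State after step 1: P = 438 kPa, V = 27.0 L, T = 472 K.
Step 2 — Polytropic n=1.26: T₂ = T₁(V₁/V₂)^(n−1) = 472×(0.410)^0.26 = 374 K; P₂ = P₁(V₁/V₂)^n = 142 kPa.
W = (P₁V₁−P₂V₂)/(n−1) = (438×27.0−142×65.9)/0.26 = 9410 J.
ΔU = nCvΔT = 3.01×20.8×(374−472) = -6120 J.
Q = ΔU + W = 3290 J.
Net over both steps: W = 9410 J, Q = 16400 J, ΔU = 7030 J.

7030 J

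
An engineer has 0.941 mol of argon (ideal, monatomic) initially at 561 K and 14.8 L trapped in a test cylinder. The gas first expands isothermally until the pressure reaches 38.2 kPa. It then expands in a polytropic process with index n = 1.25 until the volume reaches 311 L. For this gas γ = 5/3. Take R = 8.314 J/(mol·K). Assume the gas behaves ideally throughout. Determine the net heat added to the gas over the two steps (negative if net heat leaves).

11400 J

P₁ = nRT₁/V₁ = 0.941×8.314×561/14.8 = 297 kPa.
Step 1 — Isothermal: T stays 561 K; PV = const ⇒ V₂ = 115 L, P₂ = 38.2 kPa.
ΔU = 0 (ideal gas, T constant).
W = nRT ln(V₂/V₁) = 0.941×8.314×561×ln(7.76) = 8990 J.
Q = ΔU + W = 8990 J.
State after step 1: P = 38.2 kPa, V = 115 L, T = 561 K.
Step 2 — Polytropic n=1.25: T₂ = T₁(V₁/V₂)^(n−1) = 561×(0.369)^0.25 = 437 K; P₂ = P₁(V₁/V₂)^n = 11.0 kPa.
W = (P₁V₁−P₂V₂)/(n−1) = (38.2×115−11.0×311)/0.25 = 3870 J.
ΔU = nCvΔT = 0.941×12.5×(437−561) = -1450 J.
Q = ΔU + W = 2420 J.
Net over both steps: W = 12900 J, Q = 11400 J, ΔU = -1450 J.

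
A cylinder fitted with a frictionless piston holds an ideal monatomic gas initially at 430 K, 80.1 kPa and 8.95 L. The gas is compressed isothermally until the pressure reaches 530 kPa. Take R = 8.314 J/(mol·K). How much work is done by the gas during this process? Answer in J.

n = P₁V₁/(RT₁) = 80.1×8.95/(8.314×430) = 0.201 mol.
Isothermal: T stays 430 K; PV = const ⇒ V₂ = 1.35 L, P₂ = 530 kPa.
W = nRT ln(V₂/V₁) = 0.201×8.314×430×ln(0.151) = -1350 J.

-1350 J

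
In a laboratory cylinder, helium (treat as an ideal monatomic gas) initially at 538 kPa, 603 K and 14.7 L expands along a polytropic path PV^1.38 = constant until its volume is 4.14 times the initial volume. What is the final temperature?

351 K

Polytropic n=1.38: T₂ = T₁(V₁/V₂)^(n−1) = 603×(0.242)^0.38 = 351 K; P₂ = P₁(V₁/V₂)^n = 75.7 kPa.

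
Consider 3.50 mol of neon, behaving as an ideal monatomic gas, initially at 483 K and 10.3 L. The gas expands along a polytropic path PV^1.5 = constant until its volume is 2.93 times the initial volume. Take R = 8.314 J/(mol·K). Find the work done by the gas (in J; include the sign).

P₁ = nRT₁/V₁ = 3.50×8.314×483/10.3 = 1360 kPa.
Polytropic n=1.5: T₂ = T₁(V₁/V₂)^(n−1) = 483×(0.341)^0.50 = 282 K; P₂ = P₁(V₁/V₂)^n = 272 kPa.
W = (P₁V₁−P₂V₂)/(n−1) = (1360×10.3−272×30.2)/0.50 = 11700 J.

11700 J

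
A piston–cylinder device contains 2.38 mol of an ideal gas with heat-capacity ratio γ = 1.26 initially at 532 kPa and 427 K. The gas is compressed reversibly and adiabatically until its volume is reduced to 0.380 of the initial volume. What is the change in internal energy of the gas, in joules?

V₁ = nRT₁/P₁ = 2.38×8.314×427/532 = 15.9 L.
Adiabatic: TV^(γ−1) = const ⇒ T₂ = 427×(2.63)^0.260 = 549 K; PV^γ = const ⇒ P₂ = 1800 kPa.
For an ideal gas ΔU = nCvΔT with Cv = R/(γ−1) = 32.0 J/(mol·K).
ΔU = 2.38×32.0×(549−427) = 9300 J.

9300 J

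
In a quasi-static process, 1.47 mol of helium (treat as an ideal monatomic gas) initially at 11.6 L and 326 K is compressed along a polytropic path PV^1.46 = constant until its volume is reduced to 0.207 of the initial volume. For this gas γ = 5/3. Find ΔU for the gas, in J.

P₁ = nRT₁/V₁ = 1.47×8.314×326/11.6 = 343 kPa.
Polytropic n=1.46: T₂ = T₁(V₁/V₂)^(n−1) = 326×(4.83)^0.46 = 673 K; P₂ = P₁(V₁/V₂)^n = 3420 kPa.
For an ideal gas ΔU = nCvΔT with Cv = (3/2)R = 12.5 J/(mol·K).
ΔU = 1.47×12.5×(673−326) = 6360 J.

6360 J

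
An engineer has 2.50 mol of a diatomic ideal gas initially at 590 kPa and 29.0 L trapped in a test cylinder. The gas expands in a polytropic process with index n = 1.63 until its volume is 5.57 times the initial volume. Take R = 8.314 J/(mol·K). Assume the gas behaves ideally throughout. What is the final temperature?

279 K

T₁ = P₁V₁/(nR) = 590×29.0/(2.50×8.314) = 823 K.
Polytropic n=1.63: T₂ = T₁(V₁/V₂)^(n−1) = 823×(0.180)^0.63 = 279 K; P₂ = P₁(V₁/V₂)^n = 35.9 kPa.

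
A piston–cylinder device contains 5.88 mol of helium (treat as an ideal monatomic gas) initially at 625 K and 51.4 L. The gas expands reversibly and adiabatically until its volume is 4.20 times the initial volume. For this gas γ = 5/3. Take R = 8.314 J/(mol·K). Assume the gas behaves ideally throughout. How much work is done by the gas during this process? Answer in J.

P₁ = nRT₁/V₁ = 5.88×8.314×625/51.4 = 594 kPa.
Adiabatic: TV^(γ−1) = const ⇒ T₂ = 625×(0.238)^0.667 = 240 K; PV^γ = const ⇒ P₂ = 54.4 kPa.
ΔU = nCvΔT = 5.88×12.5×(240−625) = -28200 J.
Q = 0 for an adiabatic process, so W = −ΔU = 28200 J.

28200 J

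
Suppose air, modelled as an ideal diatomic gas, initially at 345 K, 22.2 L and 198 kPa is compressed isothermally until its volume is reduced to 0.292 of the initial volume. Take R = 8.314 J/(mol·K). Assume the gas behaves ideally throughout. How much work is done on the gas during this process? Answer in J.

5410 J

n = P₁V₁/(RT₁) = 198×22.2/(8.314×345) = 1.53 mol.
Isothermal: T stays 345 K; PV = const ⇒ V₂ = 6.48 L, P₂ = 678 kPa.
W = nRT ln(V₂/V₁) = 1.53×8.314×345×ln(0.292) = -5410 J.
Work done on the gas = −W_by = 5410 J.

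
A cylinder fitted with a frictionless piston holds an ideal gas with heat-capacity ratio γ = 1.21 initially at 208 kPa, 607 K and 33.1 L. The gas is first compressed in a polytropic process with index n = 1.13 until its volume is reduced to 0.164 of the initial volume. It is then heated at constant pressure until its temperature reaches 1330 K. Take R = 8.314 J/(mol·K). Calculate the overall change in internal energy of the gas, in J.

n = P₁V₁/(RT₁) = 208×33.1/(8.314×607) = 1.36 mol.
Step 1 — Polytropic n=1.13: T₂ = T₁(V₁/V₂)^(n−1) = 607×(6.10)^0.13 = 768 K; P₂ = P₁(V₁/V₂)^n = 1600 kPa.
W = (P₁V₁−P₂V₂)/(n−1) = (208×33.1−1600×5.43)/0.13 = -14000 J.
ΔU = nCvΔT = 1.36×39.6×(768−607) = 8690 J.
Q = ΔU + W = -5350 J.
State after step 1: P = 1600 kPa, V = 5.43 L, T = 768 K.
Step 2 — Isobaric: P stays 1600 kPa; V/T = const ⇒ T₂ = 1330 K, V₂ = 9.40 L.
W = PΔV = 1600×(9.40−5.43) kPa·L = 6380 J.
ΔU = nCvΔT = 1.36×39.6×(1330−768) = 30400 J.
Q = ΔU + W = nCpΔT = 36700 J.
Net over both steps: W = -7650 J, Q = 31400 J, ΔU = 39100 J.

39100 J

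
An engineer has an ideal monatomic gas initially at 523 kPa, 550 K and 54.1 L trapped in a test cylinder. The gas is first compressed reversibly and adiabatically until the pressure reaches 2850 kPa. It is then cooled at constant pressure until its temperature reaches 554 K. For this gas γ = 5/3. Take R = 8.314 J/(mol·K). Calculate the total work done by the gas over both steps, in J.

n = P₁V₁/(RT₁) = 523×54.1/(8.314×550) = 6.19 mol.
Step 1 — Adiabatic: T₂/T₁ = (P₂/P₁)^((γ−1)/γ) ⇒ T₂ = 550×(5.45)^0.400 = 1080 K; V₂ = 19.6 L.
ΔU = nCvΔT = 6.19×12.5×(1080−550) = 41200 J.
Q = 0 for an adiabatic process, so W = −ΔU = -41200 J.
State after step 1: P = 2850 kPa, V = 19.6 L, T = 1080 K.
Step 2 — Isobaric: P stays 2850 kPa; V/T = const ⇒ T₂ = 554 K, V₂ = 10.0 L.
W = PΔV = 2850×(10.0−19.6) kPa·L = -27200 J.
ΔU = nCvΔT = 6.19×12.5×(554−1080) = -40900 J.
Q = ΔU + W = nCpΔT = -68100 J.
Net over both steps: W = -68400 J, Q = -68100 J, ΔU = 309 J.

-68400 J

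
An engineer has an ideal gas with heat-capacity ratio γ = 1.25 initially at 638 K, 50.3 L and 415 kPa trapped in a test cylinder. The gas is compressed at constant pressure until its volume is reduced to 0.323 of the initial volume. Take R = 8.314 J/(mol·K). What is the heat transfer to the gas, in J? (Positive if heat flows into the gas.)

n = P₁V₁/(RT₁) = 415×50.3/(8.314×638) = 3.94 mol.
Isobaric: P stays 415 kPa; V/T = const ⇒ T₂ = 206 K, V₂ = 16.2 L.
W = PΔV = 415×(16.2−50.3) kPa·L = -14100 J.
ΔU = nCvΔT = 3.94×33.3×(206−638) = -56500 J.
Q = ΔU + W = nCpΔT = -70700 J.

-70700 J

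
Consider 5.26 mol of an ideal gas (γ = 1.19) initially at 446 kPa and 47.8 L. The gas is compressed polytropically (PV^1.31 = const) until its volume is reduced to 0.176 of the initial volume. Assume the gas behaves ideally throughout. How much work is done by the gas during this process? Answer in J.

-49100 J

T₁ = P₁V₁/(nR) = 446×47.8/(5.26×8.314) = 487 K.
Polytropic n=1.31: T₂ = T₁(V₁/V₂)^(n−1) = 487×(5.68)^0.31 = 835 K; P₂ = P₁(V₁/V₂)^n = 4340 kPa.
W = (P₁V₁−P₂V₂)/(n−1) = (446×47.8−4340×8.41)/0.31 = -49100 J.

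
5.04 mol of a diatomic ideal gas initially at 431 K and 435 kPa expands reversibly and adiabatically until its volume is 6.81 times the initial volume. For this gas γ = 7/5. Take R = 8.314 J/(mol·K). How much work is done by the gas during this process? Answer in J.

24200 J

V₁ = nRT₁/P₁ = 5.04×8.314×431/435 = 41.5 L.
Adiabatic: TV^(γ−1) = const ⇒ T₂ = 431×(0.147)^0.400 = 200 K; PV^γ = const ⇒ P₂ = 29.7 kPa.
ΔU = nCvΔT = 5.04×20.8×(200−431) = -24200 J.
Q = 0 for an adiabatic process, so W = −ΔU = 24200 J.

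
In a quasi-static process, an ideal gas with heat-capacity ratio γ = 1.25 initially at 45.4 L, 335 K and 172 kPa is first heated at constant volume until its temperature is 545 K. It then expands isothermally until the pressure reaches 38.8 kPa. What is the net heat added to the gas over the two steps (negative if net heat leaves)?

44700 J

n = P₁V₁/(RT₁) = 172×45.4/(8.314×335) = 2.80 mol.
Step 1 — Isochoric: V stays 45.4 L; P/T = const ⇒ T₂ = 545 K, P₂ = 280 kPa.
W = 0 (no volume change).
ΔU = nCvΔT = 2.80×33.3×(545−335) = 19600 J.
Q = ΔU = 19600 J.
State after step 1: P = 280 kPa, V = 45.4 L, T = 545 K.
Step 2 — Isothermal: T stays 545 K; PV = const ⇒ V₂ = 327 L, P₂ = 38.8 kPa.
ΔU = 0 (ideal gas, T constant).
W = nRT ln(V₂/V₁) = 2.80×8.314×545×ln(7.21) = 25100 J.
Q = ΔU + W = 25100 J.
Net over both steps: W = 25100 J, Q = 44700 J, ΔU = 19600 J.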